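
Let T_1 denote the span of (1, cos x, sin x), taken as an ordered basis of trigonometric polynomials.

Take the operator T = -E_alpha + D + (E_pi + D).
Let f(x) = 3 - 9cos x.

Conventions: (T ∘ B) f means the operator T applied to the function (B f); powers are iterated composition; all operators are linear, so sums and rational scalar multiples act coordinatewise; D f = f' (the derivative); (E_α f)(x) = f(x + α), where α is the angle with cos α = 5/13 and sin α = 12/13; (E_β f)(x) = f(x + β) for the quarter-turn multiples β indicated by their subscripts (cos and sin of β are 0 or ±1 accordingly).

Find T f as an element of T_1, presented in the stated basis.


the image equals g(x) = (162/13)cos x + (126/13)sin x

E_alpha f = 3 - (45/13)cos x + (108/13)sin x
(-E_alpha) f = -3 + (45/13)cos x - (108/13)sin x
D f = 9sin x
E_pi f = 3 + 9cos x
D f = 9sin x
(E_pi + D) f = 3 + 9cos x + 9sin x
(-E_alpha + D + (E_pi + D)) f = (162/13)cos x + (126/13)sin x


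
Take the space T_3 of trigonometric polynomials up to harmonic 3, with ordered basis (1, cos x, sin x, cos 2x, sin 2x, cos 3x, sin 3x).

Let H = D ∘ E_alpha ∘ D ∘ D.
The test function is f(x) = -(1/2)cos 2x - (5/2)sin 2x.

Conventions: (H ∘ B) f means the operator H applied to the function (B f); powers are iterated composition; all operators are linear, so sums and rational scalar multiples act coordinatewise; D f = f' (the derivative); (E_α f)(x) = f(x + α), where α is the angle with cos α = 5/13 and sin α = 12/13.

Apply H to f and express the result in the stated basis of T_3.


the image equals g(x) = -(220/13)cos 2x - (148/13)sin 2x

D f = -5cos 2x + sin 2x
D D f = 2cos 2x + 10sin 2x
E_alpha D D f = (74/13)cos 2x - (110/13)sin 2x
D (E_alpha ∘ D ∘ D) f = -(220/13)cos 2x - (148/13)sin 2x


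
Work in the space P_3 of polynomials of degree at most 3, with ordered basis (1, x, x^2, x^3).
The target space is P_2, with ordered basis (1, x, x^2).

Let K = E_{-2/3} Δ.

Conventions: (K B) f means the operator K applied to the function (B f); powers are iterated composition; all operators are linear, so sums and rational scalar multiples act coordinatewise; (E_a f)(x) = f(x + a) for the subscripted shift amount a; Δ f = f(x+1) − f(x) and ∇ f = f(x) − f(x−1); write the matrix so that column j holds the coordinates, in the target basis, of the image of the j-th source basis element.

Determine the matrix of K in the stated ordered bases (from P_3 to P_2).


image of 1: 0
image of x: 1
image of x^2: 2x - 1/3
image of x^3: 3x^2 - x + 1/3
each image's coordinates form column j of the matrix

the matrix is [[0, 1, -1/3, 1/3]; [0, 0, 2, -1]; [0, 0, 0, 3]] (rows listed top to bottom)


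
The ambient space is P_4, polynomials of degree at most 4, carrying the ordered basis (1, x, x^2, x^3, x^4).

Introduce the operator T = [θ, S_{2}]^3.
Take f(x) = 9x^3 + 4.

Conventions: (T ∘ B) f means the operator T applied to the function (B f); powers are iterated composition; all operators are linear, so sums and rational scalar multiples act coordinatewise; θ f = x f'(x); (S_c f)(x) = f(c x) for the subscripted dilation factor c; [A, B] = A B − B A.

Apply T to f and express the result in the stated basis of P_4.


the image equals g(x) = 0

S_{2} f = 72x^3 + 4
θ S_{2} f = 216x^3
θ f = 27x^3
S_{2} θ f = 216x^3
[θ, S_{2}] f = 0
S_{2} [θ, S_{2}] f = 0
θ S_{2} [θ, S_{2}] f = 0
θ [θ, S_{2}] f = 0
S_{2} θ [θ, S_{2}] f = 0
[θ, S_{2}] [θ, S_{2}] f = 0
S_{2} [θ, S_{2}] [θ, S_{2}] f = 0
θ S_{2} [θ, S_{2}] [θ, S_{2}] f = 0
θ [θ, S_{2}] [θ, S_{2}] f = 0
S_{2} θ [θ, S_{2}] [θ, S_{2}] f = 0
[θ, S_{2}] [θ, S_{2}] [θ, S_{2}] f = 0


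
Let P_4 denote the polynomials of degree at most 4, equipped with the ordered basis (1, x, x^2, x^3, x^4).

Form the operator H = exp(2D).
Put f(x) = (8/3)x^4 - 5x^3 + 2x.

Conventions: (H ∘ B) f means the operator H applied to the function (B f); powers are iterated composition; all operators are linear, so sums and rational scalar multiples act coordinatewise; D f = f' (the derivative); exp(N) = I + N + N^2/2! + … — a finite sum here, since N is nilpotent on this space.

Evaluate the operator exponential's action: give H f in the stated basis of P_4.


order-1 term: (64/3)x^3 - 30x^2 + 4
order-2 term: 64x^2 - 60x
order-3 term: (256/3)x - 40
order-4 term: 128/3
the series for exp(2D) f terminates at order 4
exp(2D) f = (8/3)x^4 + (49/3)x^3 + 34x^2 + (82/3)x + 20/3

the image equals g(x) = (8/3)x^4 + (49/3)x^3 + 34x^2 + (82/3)x + 20/3


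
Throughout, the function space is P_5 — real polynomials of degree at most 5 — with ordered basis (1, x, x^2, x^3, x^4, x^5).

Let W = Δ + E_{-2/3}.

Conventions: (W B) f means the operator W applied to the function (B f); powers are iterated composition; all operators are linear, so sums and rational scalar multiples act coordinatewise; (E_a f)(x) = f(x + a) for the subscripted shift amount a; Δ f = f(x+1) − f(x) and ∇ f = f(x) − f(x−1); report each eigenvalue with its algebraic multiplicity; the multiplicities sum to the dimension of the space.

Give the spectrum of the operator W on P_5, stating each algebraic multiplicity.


image of 1: 1
image of x: x + 1/3
image of x^2: x^2 + (2/3)x + 13/9
image of x^3: x^3 + x^2 + (13/3)x + 19/27
image of x^4: x^4 + (4/3)x^3 + (26/3)x^2 + (76/27)x + 97/81
image of x^5: x^5 + (5/3)x^4 + (130/9)x^3 + (190/27)x^2 + (485/81)x + 211/243
the matrix is upper triangular; its diagonal is (1, 1, 1, 1, 1, 1)
for a triangular matrix the eigenvalues are the diagonal entries, with algebraic multiplicity their repetition count

λ = 1 (multiplicity 6)


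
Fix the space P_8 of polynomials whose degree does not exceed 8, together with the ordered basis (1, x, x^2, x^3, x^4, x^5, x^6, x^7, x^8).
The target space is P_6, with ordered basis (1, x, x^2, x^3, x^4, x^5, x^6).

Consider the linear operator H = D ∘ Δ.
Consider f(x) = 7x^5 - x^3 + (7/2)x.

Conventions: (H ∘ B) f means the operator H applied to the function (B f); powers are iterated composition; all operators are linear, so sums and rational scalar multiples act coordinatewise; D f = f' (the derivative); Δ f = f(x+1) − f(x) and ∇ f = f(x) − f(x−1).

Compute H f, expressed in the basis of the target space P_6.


the image equals g(x) = 140x^3 + 210x^2 + 134x + 32

Δ f = 35x^4 + 70x^3 + 67x^2 + 32x + 19/2
D Δ f = 140x^3 + 210x^2 + 134x + 32


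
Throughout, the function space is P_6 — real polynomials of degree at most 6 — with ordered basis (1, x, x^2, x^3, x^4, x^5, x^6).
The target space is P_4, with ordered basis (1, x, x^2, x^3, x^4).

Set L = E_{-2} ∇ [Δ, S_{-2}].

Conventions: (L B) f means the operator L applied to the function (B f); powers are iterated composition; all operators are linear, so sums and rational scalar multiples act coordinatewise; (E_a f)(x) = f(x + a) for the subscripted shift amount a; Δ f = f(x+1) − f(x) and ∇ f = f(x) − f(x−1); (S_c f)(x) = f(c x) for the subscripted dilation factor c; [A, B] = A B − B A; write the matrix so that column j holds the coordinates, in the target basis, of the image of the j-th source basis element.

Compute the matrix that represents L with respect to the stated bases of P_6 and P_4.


image of 1: 0
image of x: 0
image of x^2: 12
image of x^3: -72x + 162
image of x^4: 288x^2 - 1296x + 1536
image of x^5: -960x^3 + 6480x^2 - 15360x + 12690
image of x^6: 2880x^4 - 25920x^3 + 92160x^2 - 152280x + 97992
each image's coordinates form column j of the matrix

the matrix is [[0, 0, 12, 162, 1536, 12690, 97992]; [0, 0, 0, -72, -1296, -15360, -152280]; [0, 0, 0, 0, 288, 6480, 92160]; [0, 0, 0, 0, 0, -960, -25920]; [0, 0, 0, 0, 0, 0, 2880]] (rows listed top to bottom)


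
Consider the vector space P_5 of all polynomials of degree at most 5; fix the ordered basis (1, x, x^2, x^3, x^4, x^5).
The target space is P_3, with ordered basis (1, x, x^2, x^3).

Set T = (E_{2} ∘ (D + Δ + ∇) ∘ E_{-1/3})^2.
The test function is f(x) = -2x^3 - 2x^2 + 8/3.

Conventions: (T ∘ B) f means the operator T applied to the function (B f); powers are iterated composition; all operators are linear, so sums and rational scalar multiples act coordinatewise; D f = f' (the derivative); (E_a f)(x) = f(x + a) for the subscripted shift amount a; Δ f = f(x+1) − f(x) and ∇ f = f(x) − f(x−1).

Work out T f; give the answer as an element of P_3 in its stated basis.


E_{-1/3} f = -2x^3 + (2/3)x + 68/27
D E_{-1/3} f = -6x^2 + 2/3
Δ E_{-1/3} f = -6x^2 - 6x - 4/3
∇ E_{-1/3} f = -6x^2 + 6x - 4/3
(D + Δ + ∇) E_{-1/3} f = -18x^2 - 2
E_{2} (D + Δ + ∇) E_{-1/3} f = -18x^2 - 72x - 74
E_{-1/3} (E_{2} ∘ (D + Δ + ∇) ∘ E_{-1/3}) f = -18x^2 - 60x - 52
D E_{-1/3} (E_{2} ∘ (D + Δ + ∇) ∘ E_{-1/3}) f = -36x - 60
Δ E_{-1/3} (E_{2} ∘ (D + Δ + ∇) ∘ E_{-1/3}) f = -36x - 78
∇ E_{-1/3} (E_{2} ∘ (D + Δ + ∇) ∘ E_{-1/3}) f = -36x - 42
(D + Δ + ∇) E_{-1/3} (E_{2} ∘ (D + Δ + ∇) ∘ E_{-1/3}) f = -108x - 180
E_{2} (D + Δ + ∇) E_{-1/3} (E_{2} ∘ (D + Δ + ∇) ∘ E_{-1/3}) f = -108x - 396

the image equals g(x) = -108x - 396


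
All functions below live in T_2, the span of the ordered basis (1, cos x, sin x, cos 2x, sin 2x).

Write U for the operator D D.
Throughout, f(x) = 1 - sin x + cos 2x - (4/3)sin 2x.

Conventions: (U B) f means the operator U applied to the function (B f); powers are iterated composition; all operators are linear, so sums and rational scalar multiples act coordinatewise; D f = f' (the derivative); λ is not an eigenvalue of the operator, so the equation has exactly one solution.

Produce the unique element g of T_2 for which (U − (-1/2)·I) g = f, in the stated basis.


the image equals g(x) = 2 + 2sin x - (2/7)cos 2x + (8/21)sin 2x

write g with unknown coordinates in the stated basis and equate coefficients in (U − (-1/2)·I) g = f
solving from the highest basis element down gives g = 2 + 2sin x - (2/7)cos 2x + (8/21)sin 2x
check: U g = -2sin x + (8/7)cos 2x - (32/21)sin 2x
so U g − (-1/2)·g = 1 - sin x + cos 2x - (4/3)sin 2x = f ✓


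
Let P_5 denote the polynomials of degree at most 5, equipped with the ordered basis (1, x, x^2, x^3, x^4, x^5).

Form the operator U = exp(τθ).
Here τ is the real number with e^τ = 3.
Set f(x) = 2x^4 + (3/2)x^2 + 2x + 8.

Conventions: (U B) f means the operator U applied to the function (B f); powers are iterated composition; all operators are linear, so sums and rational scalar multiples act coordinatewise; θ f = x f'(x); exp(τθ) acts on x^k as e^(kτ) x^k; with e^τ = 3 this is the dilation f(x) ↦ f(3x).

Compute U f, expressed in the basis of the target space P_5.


the result is g(x) = 162x^4 + (27/2)x^2 + 6x + 8

exp(τθ) x^k = e^(kτ) x^k; with e^τ = 3 this sends x^k to 3^k x^k
x ↦ 3 x
x^2 ↦ 9 x^2
x^4 ↦ 81 x^4
applying this coordinatewise to f: exp(τθ) f = 162x^4 + (27/2)x^2 + 6x + 8


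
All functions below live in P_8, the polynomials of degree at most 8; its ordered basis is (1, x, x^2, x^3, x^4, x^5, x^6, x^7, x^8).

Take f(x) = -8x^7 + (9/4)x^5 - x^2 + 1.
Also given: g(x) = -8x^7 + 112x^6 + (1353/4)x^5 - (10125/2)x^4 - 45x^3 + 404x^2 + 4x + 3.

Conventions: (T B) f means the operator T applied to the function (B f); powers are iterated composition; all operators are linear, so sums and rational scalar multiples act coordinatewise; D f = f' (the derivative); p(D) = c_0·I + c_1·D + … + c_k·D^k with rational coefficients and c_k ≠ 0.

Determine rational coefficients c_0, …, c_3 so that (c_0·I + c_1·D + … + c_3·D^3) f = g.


c_0 = 1, c_1 = -2, c_2 = -1, c_3 = 3

D^0 f = -8x^7 + (9/4)x^5 - x^2 + 1
D^1 f = -56x^6 + (45/4)x^4 - 2x
D^2 f = -336x^5 + 45x^3 - 2
D^3 f = -1680x^4 + 135x^2
matching coefficients of g against c_0 f + c_1 Df + … from the top degree down determines the c_i
solution: c_0 = 1, c_1 = -2, c_2 = -1, c_3 = 3


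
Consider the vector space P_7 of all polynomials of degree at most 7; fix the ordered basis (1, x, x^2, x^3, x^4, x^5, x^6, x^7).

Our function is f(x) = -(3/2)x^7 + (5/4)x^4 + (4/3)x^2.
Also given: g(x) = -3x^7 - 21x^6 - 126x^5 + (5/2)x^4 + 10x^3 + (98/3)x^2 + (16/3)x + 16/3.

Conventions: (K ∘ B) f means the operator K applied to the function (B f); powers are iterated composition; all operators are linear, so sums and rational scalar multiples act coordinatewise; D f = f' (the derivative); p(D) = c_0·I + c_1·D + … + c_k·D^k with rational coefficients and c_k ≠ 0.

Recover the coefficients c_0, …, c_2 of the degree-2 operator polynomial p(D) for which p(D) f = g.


D^0 f = -(3/2)x^7 + (5/4)x^4 + (4/3)x^2
D^1 f = -(21/2)x^6 + 5x^3 + (8/3)x
D^2 f = -63x^5 + 15x^2 + 8/3
matching coefficients of g against c_0 f + c_1 Df + … from the top degree down determines the c_i
solution: c_0 = 2, c_1 = 2, c_2 = 2

p(D) = 2·I + 2·D + 2·D^2, i.e. c_0 = 2, c_1 = 2, c_2 = 2


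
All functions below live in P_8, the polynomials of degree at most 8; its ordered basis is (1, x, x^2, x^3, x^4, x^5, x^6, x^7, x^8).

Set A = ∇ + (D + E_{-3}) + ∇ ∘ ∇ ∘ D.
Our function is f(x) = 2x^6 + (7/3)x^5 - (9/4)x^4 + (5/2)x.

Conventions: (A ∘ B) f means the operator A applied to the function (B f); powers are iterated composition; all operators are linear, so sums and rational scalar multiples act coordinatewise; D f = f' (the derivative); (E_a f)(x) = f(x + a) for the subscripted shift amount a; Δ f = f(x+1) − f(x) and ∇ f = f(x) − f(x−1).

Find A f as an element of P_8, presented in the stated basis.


the image equals g(x) = 2x^6 - (29/3)x^5 + (2713/12)x^4 - (1813/3)x^3 + (3316/3)x^2 - (7369/6)x + 3397/6

∇ f = 12x^5 - (55/3)x^4 + (23/3)x^3 + (41/6)x^2 - (26/3)x + 61/12
D f = 12x^5 + (35/3)x^4 - 9x^3 + 5/2
E_{-3} f = 2x^6 - (101/3)x^5 + (931/4)x^4 - 843x^3 + (3357/2)x^2 - (3451/2)x + 2805/4
(D + E_{-3}) f = 2x^6 - (65/3)x^5 + (2933/12)x^4 - 852x^3 + (3357/2)x^2 - (3451/2)x + 2815/4
D f = 12x^5 + (35/3)x^4 - 9x^3 + 5/2
∇ D f = 60x^4 - (220/3)x^3 + 23x^2 + (41/3)x - 26/3
∇ ∇ D f = 240x^3 - 580x^2 + 506x - 428/3
(∇ + (D + E_{-3}) + ∇ ∘ ∇ ∘ D) f = 2x^6 - (29/3)x^5 + (2713/12)x^4 - (1813/3)x^3 + (3316/3)x^2 - (7369/6)x + 3397/6


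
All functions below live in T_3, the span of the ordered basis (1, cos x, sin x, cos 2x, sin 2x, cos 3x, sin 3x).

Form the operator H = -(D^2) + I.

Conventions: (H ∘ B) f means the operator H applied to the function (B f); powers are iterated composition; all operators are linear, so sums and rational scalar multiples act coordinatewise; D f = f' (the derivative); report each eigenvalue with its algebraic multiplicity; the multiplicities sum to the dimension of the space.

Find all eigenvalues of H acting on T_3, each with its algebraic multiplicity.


λ = 1 (multiplicity 1), λ = 2 (multiplicity 2), λ = 5 (multiplicity 2), λ = 10 (multiplicity 2)

image of 1: 1
image of cos x: 2cos x
image of sin x: 2sin x
image of cos 2x: 5cos 2x
image of sin 2x: 5sin 2x
image of cos 3x: 10cos 3x
image of sin 3x: 10sin 3x
the matrix is diagonal; its diagonal is (1, 2, 2, 5, 5, 10, 10)
for a triangular matrix the eigenvalues are the diagonal entries, with algebraic multiplicity their repetition count


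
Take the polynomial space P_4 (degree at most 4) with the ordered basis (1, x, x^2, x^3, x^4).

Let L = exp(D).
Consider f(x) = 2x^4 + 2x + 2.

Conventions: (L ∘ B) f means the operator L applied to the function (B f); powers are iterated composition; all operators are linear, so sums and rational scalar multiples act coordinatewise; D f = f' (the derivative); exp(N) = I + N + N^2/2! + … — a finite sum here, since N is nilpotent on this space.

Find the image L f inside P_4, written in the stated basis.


g(x) = 2x^4 + 8x^3 + 12x^2 + 10x + 6

order-1 term: 8x^3 + 2
order-2 term: 12x^2
order-3 term: 8x
order-4 term: 2
the series for exp(D) f terminates at order 4
exp(D) f = 2x^4 + 8x^3 + 12x^2 + 10x + 6


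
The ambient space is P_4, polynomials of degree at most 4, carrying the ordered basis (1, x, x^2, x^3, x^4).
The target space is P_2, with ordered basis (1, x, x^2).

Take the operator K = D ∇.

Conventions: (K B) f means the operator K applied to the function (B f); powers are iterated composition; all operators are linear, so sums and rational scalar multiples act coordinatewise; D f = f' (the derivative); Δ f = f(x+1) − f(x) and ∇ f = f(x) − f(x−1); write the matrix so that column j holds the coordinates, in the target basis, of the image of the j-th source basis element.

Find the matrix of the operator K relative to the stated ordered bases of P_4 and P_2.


image of 1: 0
image of x: 0
image of x^2: 2
image of x^3: 6x - 3
image of x^4: 12x^2 - 12x + 4
each image's coordinates form column j of the matrix

the matrix is [[0, 0, 2, -3, 4]; [0, 0, 0, 6, -12]; [0, 0, 0, 0, 12]] (rows listed top to bottom)


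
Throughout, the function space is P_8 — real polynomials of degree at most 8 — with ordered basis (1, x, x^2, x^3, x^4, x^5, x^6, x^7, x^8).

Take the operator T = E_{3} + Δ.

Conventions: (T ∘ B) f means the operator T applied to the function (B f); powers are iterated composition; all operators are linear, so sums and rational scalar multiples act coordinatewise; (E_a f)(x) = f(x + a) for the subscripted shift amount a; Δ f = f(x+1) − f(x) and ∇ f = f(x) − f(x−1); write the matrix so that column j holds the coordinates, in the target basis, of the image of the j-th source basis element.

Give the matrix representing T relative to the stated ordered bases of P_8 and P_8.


image of 1: 1
image of x: x + 4
image of x^2: x^2 + 8x + 10
image of x^3: x^3 + 12x^2 + 30x + 28
image of x^4: x^4 + 16x^3 + 60x^2 + 112x + 82
image of x^5: x^5 + 20x^4 + 100x^3 + 280x^2 + 410x + 244
image of x^6: x^6 + 24x^5 + 150x^4 + 560x^3 + 1230x^2 + 1464x + 730
image of x^7: x^7 + 28x^6 + 210x^5 + 980x^4 + 2870x^3 + 5124x^2 + 5110x + 2188
image of x^8: x^8 + 32x^7 + 280x^6 + 1568x^5 + 5740x^4 + 13664x^3 + 20440x^2 + 17504x + 6562
each image's coordinates form column j of the matrix

the matrix is [[1, 4, 10, 28, 82, 244, 730, 2188, 6562]; [0, 1, 8, 30, 112, 410, 1464, 5110, 17504]; [0, 0, 1, 12, 60, 280, 1230, 5124, 20440]; [0, 0, 0, 1, 16, 100, 560, 2870, 13664]; [0, 0, 0, 0, 1, 20, 150, 980, 5740]; [0, 0, 0, 0, 0, 1, 24, 210, 1568]; [0, 0, 0, 0, 0, 0, 1, 28, 280]; [0, 0, 0, 0, 0, 0, 0, 1, 32]; [0, 0, 0, 0, 0, 0, 0, 0, 1]] (rows listed top to bottom)


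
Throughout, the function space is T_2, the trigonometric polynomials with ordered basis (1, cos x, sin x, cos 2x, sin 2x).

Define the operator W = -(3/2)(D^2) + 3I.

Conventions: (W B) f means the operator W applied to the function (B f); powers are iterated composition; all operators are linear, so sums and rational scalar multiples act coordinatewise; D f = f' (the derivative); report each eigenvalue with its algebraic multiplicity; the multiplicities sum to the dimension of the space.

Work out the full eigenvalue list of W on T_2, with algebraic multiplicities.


image of 1: 3
image of cos x: (9/2)cos x
image of sin x: (9/2)sin x
image of cos 2x: 9cos 2x
image of sin 2x: 9sin 2x
the matrix is diagonal; its diagonal is (3, 9/2, 9/2, 9, 9)
for a triangular matrix the eigenvalues are the diagonal entries, with algebraic multiplicity their repetition count

λ = 3 (multiplicity 1), λ = 9/2 (multiplicity 2), λ = 9 (multiplicity 2)


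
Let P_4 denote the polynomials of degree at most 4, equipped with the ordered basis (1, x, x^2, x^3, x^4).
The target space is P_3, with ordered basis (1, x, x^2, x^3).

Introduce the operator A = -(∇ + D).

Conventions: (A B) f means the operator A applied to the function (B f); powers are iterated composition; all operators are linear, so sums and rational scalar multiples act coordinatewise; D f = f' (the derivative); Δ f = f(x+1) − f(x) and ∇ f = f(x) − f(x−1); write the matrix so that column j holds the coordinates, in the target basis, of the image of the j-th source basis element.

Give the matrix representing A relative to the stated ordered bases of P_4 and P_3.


image of 1: 0
image of x: -2
image of x^2: -4x + 1
image of x^3: -6x^2 + 3x - 1
image of x^4: -8x^3 + 6x^2 - 4x + 1
each image's coordinates form column j of the matrix

the matrix is [[0, -2, 1, -1, 1]; [0, 0, -4, 3, -4]; [0, 0, 0, -6, 6]; [0, 0, 0, 0, -8]] (rows listed top to bottom)


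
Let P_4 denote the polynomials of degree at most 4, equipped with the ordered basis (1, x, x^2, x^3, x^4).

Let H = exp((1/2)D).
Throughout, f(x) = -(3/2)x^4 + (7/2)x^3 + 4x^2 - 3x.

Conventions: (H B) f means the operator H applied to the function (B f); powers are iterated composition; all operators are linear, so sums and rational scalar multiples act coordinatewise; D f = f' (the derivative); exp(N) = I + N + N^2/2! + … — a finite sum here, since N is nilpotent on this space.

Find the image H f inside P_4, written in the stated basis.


order-1 term: -3x^3 + (21/4)x^2 + 4x - 3/2
order-2 term: -(9/4)x^2 + (21/8)x + 1
order-3 term: -(3/4)x + 7/16
order-4 term: -3/32
the series for exp((1/2)D) f terminates at order 4
exp((1/2)D) f = -(3/2)x^4 + (1/2)x^3 + 7x^2 + (23/8)x - 5/32

the result is g(x) = -(3/2)x^4 + (1/2)x^3 + 7x^2 + (23/8)x - 5/32


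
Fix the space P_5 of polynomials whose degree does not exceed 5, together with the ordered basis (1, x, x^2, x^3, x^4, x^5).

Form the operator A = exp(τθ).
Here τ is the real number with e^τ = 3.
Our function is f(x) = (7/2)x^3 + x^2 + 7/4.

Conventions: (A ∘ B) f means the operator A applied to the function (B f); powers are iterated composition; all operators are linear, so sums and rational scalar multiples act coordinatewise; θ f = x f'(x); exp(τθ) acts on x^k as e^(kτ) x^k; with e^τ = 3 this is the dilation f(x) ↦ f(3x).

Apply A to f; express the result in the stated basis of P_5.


exp(τθ) x^k = e^(kτ) x^k; with e^τ = 3 this sends x^k to 3^k x^k
x^2 ↦ 9 x^2
x^3 ↦ 27 x^3
applying this coordinatewise to f: exp(τθ) f = (189/2)x^3 + 9x^2 + 7/4

the image equals g(x) = (189/2)x^3 + 9x^2 + 7/4


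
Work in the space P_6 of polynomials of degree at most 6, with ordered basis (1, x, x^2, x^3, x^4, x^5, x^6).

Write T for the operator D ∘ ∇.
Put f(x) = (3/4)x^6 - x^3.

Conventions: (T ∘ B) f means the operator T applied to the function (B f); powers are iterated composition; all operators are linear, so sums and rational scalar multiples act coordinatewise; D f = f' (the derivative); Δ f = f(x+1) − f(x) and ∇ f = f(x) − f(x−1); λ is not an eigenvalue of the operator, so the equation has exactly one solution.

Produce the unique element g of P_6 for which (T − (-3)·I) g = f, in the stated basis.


the image equals g(x) = (1/4)x^6 - (5/2)x^4 + (14/3)x^3 + 5x^2 - (101/6)x + 25/6

write g with unknown coordinates in the stated basis and equate coefficients in (T − (-3)·I) g = f
solving from the highest basis element down gives g = (1/4)x^6 - (5/2)x^4 + (14/3)x^3 + 5x^2 - (101/6)x + 25/6
check: T g = (15/2)x^4 - 15x^3 - 15x^2 + (101/2)x - 25/2
so T g − (-3)·g = (3/4)x^6 - x^3 = f ✓


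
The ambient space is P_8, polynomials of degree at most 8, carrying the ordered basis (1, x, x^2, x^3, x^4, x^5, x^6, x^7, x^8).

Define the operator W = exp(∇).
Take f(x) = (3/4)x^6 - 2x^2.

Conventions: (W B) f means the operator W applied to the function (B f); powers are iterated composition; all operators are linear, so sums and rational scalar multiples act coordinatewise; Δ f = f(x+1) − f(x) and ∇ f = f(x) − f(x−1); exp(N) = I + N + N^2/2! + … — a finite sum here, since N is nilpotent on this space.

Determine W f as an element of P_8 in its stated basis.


the result is g(x) = (3/4)x^6 + (9/2)x^5 - 15x^3 + (37/4)x^2 + 5x - 27/4

order-1 term: (9/2)x^5 - (45/4)x^4 + 15x^3 - (45/4)x^2 + (1/2)x + 5/4
order-2 term: (45/4)x^4 - 45x^3 + (315/4)x^2 - (135/2)x + 85/4
order-3 term: 15x^3 - (135/2)x^2 + (225/2)x - 135/2
order-4 term: (45/4)x^2 - 45x + 195/4
order-5 term: (9/2)x - 45/4
order-6 term: 3/4
the series for exp(∇) f terminates at order 6
exp(∇) f = (3/4)x^6 + (9/2)x^5 - 15x^3 + (37/4)x^2 + 5x - 27/4


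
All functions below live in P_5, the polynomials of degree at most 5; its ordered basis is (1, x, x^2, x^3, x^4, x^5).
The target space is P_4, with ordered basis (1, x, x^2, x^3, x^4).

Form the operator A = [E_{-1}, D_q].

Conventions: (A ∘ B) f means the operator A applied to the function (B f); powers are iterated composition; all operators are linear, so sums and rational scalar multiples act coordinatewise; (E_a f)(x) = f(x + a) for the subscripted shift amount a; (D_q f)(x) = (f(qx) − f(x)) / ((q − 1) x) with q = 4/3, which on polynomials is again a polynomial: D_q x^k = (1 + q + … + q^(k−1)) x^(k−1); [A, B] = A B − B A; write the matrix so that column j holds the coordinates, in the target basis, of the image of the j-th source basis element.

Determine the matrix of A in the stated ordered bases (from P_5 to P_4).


the matrix is [[0, 0, -1/3, 10/9, -67/27, 376/81]; [0, 0, 0, -11/9, 49/9, -1234/81]; [0, 0, 0, 0, -3, 452/27]; [0, 0, 0, 0, 0, -499/81]; [0, 0, 0, 0, 0, 0]] (rows listed top to bottom)

image of 1: 0
image of x: 0
image of x^2: -1/3
image of x^3: -(11/9)x + 10/9
image of x^4: -3x^2 + (49/9)x - 67/27
image of x^5: -(499/81)x^3 + (452/27)x^2 - (1234/81)x + 376/81
each image's coordinates form column j of the matrix


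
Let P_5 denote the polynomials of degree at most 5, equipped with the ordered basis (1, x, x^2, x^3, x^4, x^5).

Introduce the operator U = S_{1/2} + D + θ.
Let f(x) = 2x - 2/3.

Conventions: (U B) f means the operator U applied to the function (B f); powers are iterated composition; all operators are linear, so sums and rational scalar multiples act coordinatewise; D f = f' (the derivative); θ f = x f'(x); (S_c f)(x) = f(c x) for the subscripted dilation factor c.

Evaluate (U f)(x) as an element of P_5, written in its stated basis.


the result is g(x) = 3x + 4/3

S_{1/2} f = x - 2/3
D f = 2
θ f = 2x
(S_{1/2} + D + θ) f = 3x + 4/3


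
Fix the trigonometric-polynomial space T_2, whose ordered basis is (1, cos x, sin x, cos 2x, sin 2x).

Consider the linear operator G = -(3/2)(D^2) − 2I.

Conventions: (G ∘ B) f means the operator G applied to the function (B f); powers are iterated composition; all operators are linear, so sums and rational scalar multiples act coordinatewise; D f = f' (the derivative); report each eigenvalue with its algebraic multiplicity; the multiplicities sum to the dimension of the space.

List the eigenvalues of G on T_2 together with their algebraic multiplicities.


image of 1: -2
image of cos x: -(1/2)cos x
image of sin x: -(1/2)sin x
image of cos 2x: 4cos 2x
image of sin 2x: 4sin 2x
the matrix is diagonal; its diagonal is (-2, -1/2, -1/2, 4, 4)
for a triangular matrix the eigenvalues are the diagonal entries, with algebraic multiplicity their repetition count

λ = -2 (multiplicity 1), λ = -1/2 (multiplicity 2), λ = 4 (multiplicity 2)


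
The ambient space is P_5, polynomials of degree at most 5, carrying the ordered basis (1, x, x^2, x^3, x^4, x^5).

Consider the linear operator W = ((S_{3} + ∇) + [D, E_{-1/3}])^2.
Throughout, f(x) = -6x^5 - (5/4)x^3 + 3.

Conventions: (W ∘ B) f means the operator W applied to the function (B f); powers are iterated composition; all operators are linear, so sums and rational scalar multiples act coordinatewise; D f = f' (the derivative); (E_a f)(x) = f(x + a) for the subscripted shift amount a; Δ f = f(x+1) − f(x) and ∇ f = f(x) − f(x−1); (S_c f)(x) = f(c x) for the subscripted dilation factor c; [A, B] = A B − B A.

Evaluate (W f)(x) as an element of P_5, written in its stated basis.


S_{3} f = -1458x^5 - (135/4)x^3 + 3
∇ f = -30x^4 + 60x^3 - (255/4)x^2 + (135/4)x - 29/4
(S_{3} + ∇) f = -1458x^5 - 30x^4 + (105/4)x^3 - (255/4)x^2 + (135/4)x - 17/4
E_{-1/3} f = -6x^5 + 10x^4 - (95/12)x^3 + (125/36)x^2 - (85/108)x + 995/324
D E_{-1/3} f = -30x^4 + 40x^3 - (95/4)x^2 + (125/18)x - 85/108
D f = -30x^4 - (15/4)x^2
E_{-1/3} D f = -30x^4 + 40x^3 - (95/4)x^2 + (125/18)x - 85/108
[D, E_{-1/3}] f = 0
((S_{3} + ∇) + [D, E_{-1/3}]) f = -1458x^5 - 30x^4 + (105/4)x^3 - (255/4)x^2 + (135/4)x - 17/4
S_{3} ((S_{3} + ∇) + [D, E_{-1/3}]) f = -354294x^5 - 2430x^4 + (2835/4)x^3 - (2295/4)x^2 + (405/4)x - 17/4
∇ ((S_{3} + ∇) + [D, E_{-1/3}]) f = -7290x^4 + 14460x^3 - (57285/4)x^2 + (27855/4)x - 5217/4
(S_{3} + ∇) ((S_{3} + ∇) + [D, E_{-1/3}]) f = -354294x^5 - 9720x^4 + (60675/4)x^3 - 14895x^2 + 7065x - 2617/2
E_{-1/3} ((S_{3} + ∇) + [D, E_{-1/3}]) f = -1458x^5 + 2400x^4 - (6215/4)x^3 + 430x^2 - (5/9)x - 484/27
D E_{-1/3} ((S_{3} + ∇) + [D, E_{-1/3}]) f = -7290x^4 + 9600x^3 - (18645/4)x^2 + 860x - 5/9
D ((S_{3} + ∇) + [D, E_{-1/3}]) f = -7290x^4 - 120x^3 + (315/4)x^2 - (255/2)x + 135/4
E_{-1/3} D ((S_{3} + ∇) + [D, E_{-1/3}]) f = -7290x^4 + 9600x^3 - (18645/4)x^2 + 860x - 5/9
[D, E_{-1/3}] ((S_{3} + ∇) + [D, E_{-1/3}]) f = 0
((S_{3} + ∇) + [D, E_{-1/3}]) ((S_{3} + ∇) + [D, E_{-1/3}]) f = -354294x^5 - 9720x^4 + (60675/4)x^3 - 14895x^2 + 7065x - 2617/2

g(x) = -354294x^5 - 9720x^4 + (60675/4)x^3 - 14895x^2 + 7065x - 2617/2


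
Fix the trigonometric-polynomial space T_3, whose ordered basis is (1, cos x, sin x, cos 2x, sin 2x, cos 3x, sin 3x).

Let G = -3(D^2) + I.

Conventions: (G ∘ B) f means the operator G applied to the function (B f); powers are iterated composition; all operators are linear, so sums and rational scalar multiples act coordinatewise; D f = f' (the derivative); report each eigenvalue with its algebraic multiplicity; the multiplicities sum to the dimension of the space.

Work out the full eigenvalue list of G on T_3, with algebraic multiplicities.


image of 1: 1
image of cos x: 4cos x
image of sin x: 4sin x
image of cos 2x: 13cos 2x
image of sin 2x: 13sin 2x
image of cos 3x: 28cos 3x
image of sin 3x: 28sin 3x
the matrix is diagonal; its diagonal is (1, 4, 4, 13, 13, 28, 28)
for a triangular matrix the eigenvalues are the diagonal entries, with algebraic multiplicity their repetition count

λ = 1 (multiplicity 1), λ = 4 (multiplicity 2), λ = 13 (multiplicity 2), λ = 28 (multiplicity 2)


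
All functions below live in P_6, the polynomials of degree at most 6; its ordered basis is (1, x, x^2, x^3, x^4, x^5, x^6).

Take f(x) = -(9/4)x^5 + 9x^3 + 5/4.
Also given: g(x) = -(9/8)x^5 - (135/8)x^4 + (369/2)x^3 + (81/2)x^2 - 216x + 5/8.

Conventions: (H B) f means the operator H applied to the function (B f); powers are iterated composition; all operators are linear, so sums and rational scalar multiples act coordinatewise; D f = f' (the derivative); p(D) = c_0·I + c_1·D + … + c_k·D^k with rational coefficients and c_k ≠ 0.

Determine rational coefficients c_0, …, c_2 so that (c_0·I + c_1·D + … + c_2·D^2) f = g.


D^0 f = -(9/4)x^5 + 9x^3 + 5/4
D^1 f = -(45/4)x^4 + 27x^2
D^2 f = -45x^3 + 54x
matching coefficients of g against c_0 f + c_1 Df + … from the top degree down determines the c_i
solution: c_0 = 1/2, c_1 = 3/2, c_2 = -4

p(D) = (1/2)·I + (3/2)·D − 4·D^2, i.e. c_0 = 1/2, c_1 = 3/2, c_2 = -4


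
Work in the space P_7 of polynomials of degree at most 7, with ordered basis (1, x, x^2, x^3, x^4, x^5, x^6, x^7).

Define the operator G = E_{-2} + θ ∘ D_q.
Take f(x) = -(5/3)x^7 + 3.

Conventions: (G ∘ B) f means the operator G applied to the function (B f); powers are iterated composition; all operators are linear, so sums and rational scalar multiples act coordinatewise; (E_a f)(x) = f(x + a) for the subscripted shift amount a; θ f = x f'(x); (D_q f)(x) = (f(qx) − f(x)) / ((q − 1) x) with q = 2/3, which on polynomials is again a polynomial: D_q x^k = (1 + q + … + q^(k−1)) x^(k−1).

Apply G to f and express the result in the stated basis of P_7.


E_{-2} f = -(5/3)x^7 + (70/3)x^6 - 140x^5 + (1400/3)x^4 - (2800/3)x^3 + 1120x^2 - (2240/3)x + 649/3
D_q f = -(10295/2187)x^6
θ D_q f = -(20590/729)x^6
(E_{-2} + θ ∘ D_q) f = -(5/3)x^7 - (3580/729)x^6 - 140x^5 + (1400/3)x^4 - (2800/3)x^3 + 1120x^2 - (2240/3)x + 649/3

the image equals g(x) = -(5/3)x^7 - (3580/729)x^6 - 140x^5 + (1400/3)x^4 - (2800/3)x^3 + 1120x^2 - (2240/3)x + 649/3


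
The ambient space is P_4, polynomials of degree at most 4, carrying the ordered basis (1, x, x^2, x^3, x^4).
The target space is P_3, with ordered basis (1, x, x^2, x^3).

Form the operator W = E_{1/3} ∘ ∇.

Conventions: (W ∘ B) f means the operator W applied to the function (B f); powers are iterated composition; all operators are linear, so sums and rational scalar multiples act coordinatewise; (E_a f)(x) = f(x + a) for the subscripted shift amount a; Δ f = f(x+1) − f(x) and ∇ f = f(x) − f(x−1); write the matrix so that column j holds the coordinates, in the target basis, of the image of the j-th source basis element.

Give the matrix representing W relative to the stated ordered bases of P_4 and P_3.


the matrix is [[0, 1, -1/3, 1/3, -5/27]; [0, 0, 2, -1, 4/3]; [0, 0, 0, 3, -2]; [0, 0, 0, 0, 4]] (rows listed top to bottom)

image of 1: 0
image of x: 1
image of x^2: 2x - 1/3
image of x^3: 3x^2 - x + 1/3
image of x^4: 4x^3 - 2x^2 + (4/3)x - 5/27
each image's coordinates form column j of the matrix


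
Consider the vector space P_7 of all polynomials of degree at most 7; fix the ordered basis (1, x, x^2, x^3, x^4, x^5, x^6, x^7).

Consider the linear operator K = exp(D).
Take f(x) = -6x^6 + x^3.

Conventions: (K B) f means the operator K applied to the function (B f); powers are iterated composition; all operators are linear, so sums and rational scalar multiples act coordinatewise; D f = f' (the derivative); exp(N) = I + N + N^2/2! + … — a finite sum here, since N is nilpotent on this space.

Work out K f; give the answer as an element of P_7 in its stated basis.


order-1 term: -36x^5 + 3x^2
order-2 term: -90x^4 + 3x
order-3 term: -120x^3 + 1
order-4 term: -90x^2
order-5 term: -36x
order-6 term: -6
the series for exp(D) f terminates at order 6
exp(D) f = -6x^6 - 36x^5 - 90x^4 - 119x^3 - 87x^2 - 33x - 5

g(x) = -6x^6 - 36x^5 - 90x^4 - 119x^3 - 87x^2 - 33x - 5


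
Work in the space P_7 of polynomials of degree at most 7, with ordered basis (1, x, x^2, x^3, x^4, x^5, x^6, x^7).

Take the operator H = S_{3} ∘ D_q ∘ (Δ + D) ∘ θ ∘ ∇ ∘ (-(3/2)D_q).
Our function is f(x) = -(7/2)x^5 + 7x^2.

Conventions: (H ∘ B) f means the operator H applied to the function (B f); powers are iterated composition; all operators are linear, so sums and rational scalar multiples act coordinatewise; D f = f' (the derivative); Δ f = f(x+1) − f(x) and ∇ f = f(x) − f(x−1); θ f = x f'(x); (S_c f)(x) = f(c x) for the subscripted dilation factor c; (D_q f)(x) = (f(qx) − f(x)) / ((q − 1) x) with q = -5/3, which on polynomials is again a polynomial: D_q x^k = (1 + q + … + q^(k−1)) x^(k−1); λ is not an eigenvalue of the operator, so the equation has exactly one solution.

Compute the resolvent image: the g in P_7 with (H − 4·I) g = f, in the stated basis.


write g with unknown coordinates in the stated basis and equate coefficients in (H − 4·I) g = f
solving from the highest basis element down gives g = (7/8)x^5 - (7/4)x^2 + (2947/12)x + 2947/144
check: H g = (2947/3)x + 2947/36
so H g − 4·g = -(7/2)x^5 + 7x^2 = f ✓

the result is g(x) = (7/8)x^5 - (7/4)x^2 + (2947/12)x + 2947/144


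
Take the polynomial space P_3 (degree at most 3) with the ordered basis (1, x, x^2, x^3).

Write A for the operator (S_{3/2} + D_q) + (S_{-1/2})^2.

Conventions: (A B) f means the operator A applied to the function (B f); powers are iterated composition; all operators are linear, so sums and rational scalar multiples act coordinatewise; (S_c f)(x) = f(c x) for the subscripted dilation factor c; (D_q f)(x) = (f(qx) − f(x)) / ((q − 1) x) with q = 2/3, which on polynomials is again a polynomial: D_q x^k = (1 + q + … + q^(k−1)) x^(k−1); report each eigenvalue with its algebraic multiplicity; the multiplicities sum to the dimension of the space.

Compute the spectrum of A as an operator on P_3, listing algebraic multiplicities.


image of 1: 2
image of x: (7/4)x + 1
image of x^2: (37/16)x^2 + (5/3)x
image of x^3: (217/64)x^3 + (19/9)x^2
the matrix is upper triangular; its diagonal is (2, 7/4, 37/16, 217/64)
for a triangular matrix the eigenvalues are the diagonal entries, with algebraic multiplicity their repetition count

λ = 7/4 (multiplicity 1), λ = 2 (multiplicity 1), λ = 37/16 (multiplicity 1), λ = 217/64 (multiplicity 1)


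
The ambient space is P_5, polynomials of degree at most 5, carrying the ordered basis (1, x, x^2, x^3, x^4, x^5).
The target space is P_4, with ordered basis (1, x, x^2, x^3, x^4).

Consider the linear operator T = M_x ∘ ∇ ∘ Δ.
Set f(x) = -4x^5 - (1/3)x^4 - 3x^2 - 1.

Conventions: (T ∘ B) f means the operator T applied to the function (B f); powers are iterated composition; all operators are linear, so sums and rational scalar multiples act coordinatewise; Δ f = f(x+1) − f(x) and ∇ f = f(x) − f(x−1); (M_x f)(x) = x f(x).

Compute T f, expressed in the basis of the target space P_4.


g(x) = -80x^4 - 4x^3 - 40x^2 - (20/3)x

Δ f = -20x^4 - (124/3)x^3 - 42x^2 - (82/3)x - 22/3
∇ Δ f = -80x^3 - 4x^2 - 40x - 20/3
M_x ∇ Δ f = -80x^4 - 4x^3 - 40x^2 - (20/3)x


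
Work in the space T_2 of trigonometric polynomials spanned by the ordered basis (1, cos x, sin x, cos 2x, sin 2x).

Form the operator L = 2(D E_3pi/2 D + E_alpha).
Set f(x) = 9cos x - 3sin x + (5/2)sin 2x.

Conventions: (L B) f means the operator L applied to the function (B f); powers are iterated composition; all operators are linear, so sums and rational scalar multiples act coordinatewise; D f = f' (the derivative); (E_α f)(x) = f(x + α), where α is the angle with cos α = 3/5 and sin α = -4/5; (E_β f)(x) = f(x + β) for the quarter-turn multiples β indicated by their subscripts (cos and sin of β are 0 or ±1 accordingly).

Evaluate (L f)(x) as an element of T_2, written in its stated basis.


D f = -3cos x - 9sin x + 5cos 2x
E_3pi/2 D f = 9cos x - 3sin x - 5cos 2x
D E_3pi/2 D f = -3cos x - 9sin x + 10sin 2x
E_alpha f = (39/5)cos x + (27/5)sin x - (12/5)cos 2x - (7/10)sin 2x
(D E_3pi/2 D + E_alpha) f = (24/5)cos x - (18/5)sin x - (12/5)cos 2x + (93/10)sin 2x
(2(D E_3pi/2 D + E_alpha)) f = (48/5)cos x - (36/5)sin x - (24/5)cos 2x + (93/5)sin 2x

g(x) = (48/5)cos x - (36/5)sin x - (24/5)cos 2x + (93/5)sin 2x


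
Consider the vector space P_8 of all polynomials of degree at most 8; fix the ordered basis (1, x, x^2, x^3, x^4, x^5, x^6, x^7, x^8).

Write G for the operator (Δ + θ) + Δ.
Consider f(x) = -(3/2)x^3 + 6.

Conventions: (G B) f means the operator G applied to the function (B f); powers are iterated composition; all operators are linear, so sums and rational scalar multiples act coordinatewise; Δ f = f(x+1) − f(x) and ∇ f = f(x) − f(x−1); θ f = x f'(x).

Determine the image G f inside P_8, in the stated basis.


the result is g(x) = -(9/2)x^3 - 9x^2 - 9x - 3

Δ f = -(9/2)x^2 - (9/2)x - 3/2
θ f = -(9/2)x^3
(Δ + θ) f = -(9/2)x^3 - (9/2)x^2 - (9/2)x - 3/2
Δ f = -(9/2)x^2 - (9/2)x - 3/2
((Δ + θ) + Δ) f = -(9/2)x^3 - 9x^2 - 9x - 3


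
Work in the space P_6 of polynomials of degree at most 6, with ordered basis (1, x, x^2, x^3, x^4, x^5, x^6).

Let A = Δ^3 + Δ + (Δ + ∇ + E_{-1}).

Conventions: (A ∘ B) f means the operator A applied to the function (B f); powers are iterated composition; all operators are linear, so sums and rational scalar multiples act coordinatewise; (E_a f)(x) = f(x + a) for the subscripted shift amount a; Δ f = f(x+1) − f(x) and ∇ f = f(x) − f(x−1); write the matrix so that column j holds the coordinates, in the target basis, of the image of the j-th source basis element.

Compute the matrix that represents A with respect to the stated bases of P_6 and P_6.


the matrix is [[1, 2, 2, 8, 38, 152, 542]; [0, 1, 4, 6, 32, 190, 912]; [0, 0, 1, 6, 12, 80, 570]; [0, 0, 0, 1, 8, 20, 160]; [0, 0, 0, 0, 1, 10, 30]; [0, 0, 0, 0, 0, 1, 12]; [0, 0, 0, 0, 0, 0, 1]] (rows listed top to bottom)

image of 1: 1
image of x: x + 2
image of x^2: x^2 + 4x + 2
image of x^3: x^3 + 6x^2 + 6x + 8
image of x^4: x^4 + 8x^3 + 12x^2 + 32x + 38
image of x^5: x^5 + 10x^4 + 20x^3 + 80x^2 + 190x + 152
image of x^6: x^6 + 12x^5 + 30x^4 + 160x^3 + 570x^2 + 912x + 542
each image's coordinates form column j of the matrix
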